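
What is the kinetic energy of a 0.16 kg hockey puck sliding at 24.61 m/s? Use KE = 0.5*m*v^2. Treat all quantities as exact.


KE = 0.5 * m * v^2
KE = 0.5 * 0.16 * 24.61^2
KE = 0.5 * 0.16 * 605.6521 = 48.4522 J

48.4522 J


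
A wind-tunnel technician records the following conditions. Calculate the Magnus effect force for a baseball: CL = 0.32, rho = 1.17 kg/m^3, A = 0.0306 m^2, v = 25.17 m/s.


FM = 0.5 * CL * rho * A * v^2
FM = 0.5 * 0.32 * 1.17 * 0.0306 * 25.17^2
v^2 = 633.5289
FM = 0.5 * 0.32 * 1.17 * 0.0306 * 633.5289 = 3.6291 N

3.6291 N


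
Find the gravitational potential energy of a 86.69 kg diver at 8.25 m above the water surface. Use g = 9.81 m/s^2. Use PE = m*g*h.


PE = m * g * h
PE = 86.69 * 9.81 * 8.25
PE = 850.4289 * 8.25 = 7016.0384 J

7016.0384 J


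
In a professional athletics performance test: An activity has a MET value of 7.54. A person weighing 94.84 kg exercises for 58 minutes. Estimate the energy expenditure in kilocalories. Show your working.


kcal = MET * mass * time_hr
Convert time: 58 min = 0.9667 hr
kcal = 7.54 * 94.84 * 0.9667
kcal = 691.2571 kcal

691.2571 kcal


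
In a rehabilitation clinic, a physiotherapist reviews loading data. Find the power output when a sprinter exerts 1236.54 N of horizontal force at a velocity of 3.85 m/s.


P = F * v
P = 1236.54 * 3.85
P = 4760.679 W

4760.679 W


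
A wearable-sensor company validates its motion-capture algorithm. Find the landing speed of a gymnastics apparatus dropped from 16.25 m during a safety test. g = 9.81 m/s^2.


v = sqrt(2 * g * h)
v = sqrt(2 * 9.81 * 16.25)
v = sqrt(318.825) = 17.8557 m/s

17.8557 m/s


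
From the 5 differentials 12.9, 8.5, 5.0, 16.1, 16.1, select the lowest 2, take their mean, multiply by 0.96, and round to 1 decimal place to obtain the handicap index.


All differentials: 12.9, 8.5, 5.0, 16.1, 16.1
Sorted: 5.0, 8.5, 12.9, 16.1, 16.1
Best 2: 5.0, 8.5
Average of best = 13.5 / 2 = 6.75
Raw index = 6.75 * 0.96 = 6.48
Handicap index = round(6.48, 1) = 6.5

6.5


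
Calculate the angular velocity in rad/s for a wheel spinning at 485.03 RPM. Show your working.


omega = RPM * 2 * pi / 60
omega = 485.03 * 2 * 3.14159 / 60
omega = 3047.5334 / 60 = 50.7922 rad/s

50.7922 rad/s


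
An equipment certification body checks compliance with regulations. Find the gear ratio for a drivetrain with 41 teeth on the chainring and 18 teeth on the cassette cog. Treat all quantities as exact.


GR = front_teeth / rear_teeth
GR = 41 / 18
GR = 2.2778

2.2778


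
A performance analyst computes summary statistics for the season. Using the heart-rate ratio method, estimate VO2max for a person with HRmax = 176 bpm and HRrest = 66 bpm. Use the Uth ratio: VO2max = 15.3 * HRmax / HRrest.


VO2max = 15.3 * HRmax / HRrest
VO2max = 15.3 * 176 / 66
VO2max = 2692.8 / 66 = 40.8 mL/kg/min

40.8 mL/kg/min


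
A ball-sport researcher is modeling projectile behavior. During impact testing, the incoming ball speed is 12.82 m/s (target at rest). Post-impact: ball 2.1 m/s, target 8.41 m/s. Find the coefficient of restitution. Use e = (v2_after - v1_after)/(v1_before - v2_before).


e = (v2_after - v1_after) / (v1_before - v2_before)
Numerator = 8.41 - 2.1 = 6.31
Denominator = 12.82 - 0 = 12.82
e = 6.31 / 12.82 = 0.4922

0.4922


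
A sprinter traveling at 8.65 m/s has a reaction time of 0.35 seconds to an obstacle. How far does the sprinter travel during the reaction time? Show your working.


d = v * t
d = 8.65 * 0.35
d = 3.0275 m

3.0275 m


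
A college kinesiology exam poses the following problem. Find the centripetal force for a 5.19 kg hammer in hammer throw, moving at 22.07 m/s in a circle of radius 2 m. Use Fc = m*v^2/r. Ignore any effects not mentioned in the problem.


Fc = m * v^2 / r
v^2 = 22.07^2 = 487.0849
Fc = 5.19 * 487.0849 / 2
Fc = 2527.9706 / 2 = 1263.9853 N

1263.9853 N


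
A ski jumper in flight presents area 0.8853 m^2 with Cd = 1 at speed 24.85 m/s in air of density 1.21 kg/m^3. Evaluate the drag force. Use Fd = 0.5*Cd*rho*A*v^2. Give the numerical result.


Fd = 0.5 * Cd * rho * A * v^2
Fd = 0.5 * 1 * 1.21 * 0.8853 * 24.85^2
v^2 = 617.5225
Fd = 0.5 * 1 * 1.21 * 0.8853 * 617.5225 = 330.7491 N

330.7491 N


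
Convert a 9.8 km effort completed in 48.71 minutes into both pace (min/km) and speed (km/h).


Pace = time / distance = 48.71 min / 9.8 km = 4.9704 min/km
Speed = distance / time_in_hours = 9.8 / 0.8118 hr
Speed = 12.0714 km/h

4.9704 min/km, 12.0714 km/h


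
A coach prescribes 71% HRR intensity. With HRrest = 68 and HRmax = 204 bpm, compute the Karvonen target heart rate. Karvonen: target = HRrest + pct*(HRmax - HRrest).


Target = HRrest + pct*(HRmax - HRrest)
Heart rate reserve = HRmax - HRrest = 204 - 68 = 136 bpm
Fraction = 71% = 0.71
Target = 68 + 0.71 * 136
Target = 68 + 96.56 = 164.56 bpm

164.56 bpm


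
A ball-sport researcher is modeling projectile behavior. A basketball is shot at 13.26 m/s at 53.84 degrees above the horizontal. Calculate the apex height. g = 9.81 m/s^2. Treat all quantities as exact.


H = (v*sin(theta))^2 / (2*g)
vy = v*sin(theta) = 13.26 * sin(53.84 deg) = 10.7058 m/s
H = vy^2 / (2*g) = 114.6133 / (2*9.81)
H = 114.6133 / 19.62 = 5.8417 m

5.8417 m


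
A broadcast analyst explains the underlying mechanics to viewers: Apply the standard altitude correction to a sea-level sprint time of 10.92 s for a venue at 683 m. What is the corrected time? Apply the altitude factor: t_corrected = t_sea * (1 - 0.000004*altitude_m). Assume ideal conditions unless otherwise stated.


Correction factor = 1 - 0.000004 * 683 = 0.997268
t_corrected = t_sea * factor = 10.92 * 0.997268
t_corrected = 10.8902 s

10.8902 s


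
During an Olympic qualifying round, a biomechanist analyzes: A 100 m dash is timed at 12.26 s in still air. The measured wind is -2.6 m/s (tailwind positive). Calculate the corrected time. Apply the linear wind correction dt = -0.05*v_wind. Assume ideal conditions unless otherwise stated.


dt = -0.05 * v_wind = -0.05 * -2.6 = 0.13 s
t_corrected = t_still + dt = 12.26 + (0.13)
t_corrected = 12.39 s

12.39 s


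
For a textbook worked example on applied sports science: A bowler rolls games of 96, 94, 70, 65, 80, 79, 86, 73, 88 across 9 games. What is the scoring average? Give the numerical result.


Average = sum / n
Sum = 731
Average = 731 / 9 = 81.2222

81.2222


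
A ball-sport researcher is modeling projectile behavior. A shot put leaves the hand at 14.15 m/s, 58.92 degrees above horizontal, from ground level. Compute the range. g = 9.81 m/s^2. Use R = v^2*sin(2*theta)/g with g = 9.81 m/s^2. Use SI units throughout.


R = v^2 * sin(2*theta) / g
Convert angle to radians: theta = 58.92 deg = 1.0283 rad
sin(2*theta) = sin(2.0567) = 0.8843
R = 14.15^2 * 0.8843 / 9.81
R = 200.2225 * 0.8843 / 9.81 = 18.0477 m

18.0477 m


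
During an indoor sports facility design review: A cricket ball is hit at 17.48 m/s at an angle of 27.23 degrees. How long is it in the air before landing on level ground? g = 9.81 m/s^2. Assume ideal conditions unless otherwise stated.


T = 2*v*sin(theta)/g
sin(theta) = sin(27.23 deg) = 0.4576
T = 2*17.48*0.4576 / 9.81
T = 15.9964 / 9.81 = 1.6306 s

1.6306 s


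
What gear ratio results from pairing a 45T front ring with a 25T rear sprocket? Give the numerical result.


GR = front_teeth / rear_teeth
GR = 45 / 25
GR = 1.8

1.8


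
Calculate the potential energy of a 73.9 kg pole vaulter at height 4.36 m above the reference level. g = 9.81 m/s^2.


PE = m * g * h
PE = 73.9 * 9.81 * 4.36
PE = 724.959 * 4.36 = 3160.8212 J

3160.8212 J


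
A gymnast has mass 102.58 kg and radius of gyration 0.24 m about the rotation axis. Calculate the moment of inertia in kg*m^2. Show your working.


I = m * k^2
I = 102.58 * 0.24^2
I = 102.58 * 0.0576 = 5.9086 kg*m^2

5.9086 kg*m^2


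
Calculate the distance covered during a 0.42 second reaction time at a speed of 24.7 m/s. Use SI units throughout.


d = v * t
d = 24.7 * 0.42
d = 10.374 m

10.374 m


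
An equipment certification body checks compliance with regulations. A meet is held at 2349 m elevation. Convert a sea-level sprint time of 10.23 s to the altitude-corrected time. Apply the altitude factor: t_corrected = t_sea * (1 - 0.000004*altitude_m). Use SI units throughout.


Correction factor = 1 - 0.000004 * 2349 = 0.990604
t_corrected = t_sea * factor = 10.23 * 0.990604
t_corrected = 10.1339 s

10.1339 s


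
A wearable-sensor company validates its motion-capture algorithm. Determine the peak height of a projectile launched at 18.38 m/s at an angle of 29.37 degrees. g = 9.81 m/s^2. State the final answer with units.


H = (v*sin(theta))^2 / (2*g)
vy = v*sin(theta) = 18.38 * sin(29.37 deg) = 9.0144 m/s
H = vy^2 / (2*g) = 81.2599 / (2*9.81)
H = 81.2599 / 19.62 = 4.1417 m

4.1417 m


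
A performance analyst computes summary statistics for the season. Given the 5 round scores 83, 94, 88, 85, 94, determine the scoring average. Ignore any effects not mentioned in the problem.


Average = sum / n
Sum = 444
Average = 444 / 5 = 88.8

88.8


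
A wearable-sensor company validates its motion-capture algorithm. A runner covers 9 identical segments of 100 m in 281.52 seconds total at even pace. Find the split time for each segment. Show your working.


Split time = total_time / n_laps = 281.52 / 9
Split time = 31.28 s per lap

31.28 s


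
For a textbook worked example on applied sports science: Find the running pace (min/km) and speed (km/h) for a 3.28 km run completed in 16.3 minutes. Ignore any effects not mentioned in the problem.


Pace = time / distance = 16.3 min / 3.28 km = 4.9695 min/km
Speed = distance / time_in_hours = 3.28 / 0.2717 hr
Speed = 12.0736 km/h

4.9695 min/km, 12.0736 km/h


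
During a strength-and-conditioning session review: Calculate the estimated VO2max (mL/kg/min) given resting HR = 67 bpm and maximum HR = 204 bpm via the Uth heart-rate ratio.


VO2max = 15.3 * HRmax / HRrest
VO2max = 15.3 * 204 / 67
VO2max = 3121.2 / 67 = 46.5851 mL/kg/min

46.5851 mL/kg/min


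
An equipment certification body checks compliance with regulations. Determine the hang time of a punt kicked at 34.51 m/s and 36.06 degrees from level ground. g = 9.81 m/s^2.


T = 2*v*sin(theta)/g
sin(theta) = sin(36.06 deg) = 0.5886
T = 2*34.51*0.5886 / 9.81
T = 40.6274 / 9.81 = 4.1414 s

4.1414 s


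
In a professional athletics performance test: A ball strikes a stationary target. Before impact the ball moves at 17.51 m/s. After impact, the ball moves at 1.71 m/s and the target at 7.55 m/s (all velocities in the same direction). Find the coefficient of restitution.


e = (v2_after - v1_after) / (v1_before - v2_before)
Numerator = 7.55 - 1.71 = 5.84
Denominator = 17.51 - 0 = 17.51
e = 5.84 / 17.51 = 0.3335

0.3335


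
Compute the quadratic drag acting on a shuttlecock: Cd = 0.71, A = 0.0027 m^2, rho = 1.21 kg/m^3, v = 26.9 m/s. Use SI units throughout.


Fd = 0.5 * Cd * rho * A * v^2
Fd = 0.5 * 0.71 * 1.21 * 0.0027 * 26.9^2
v^2 = 723.61
Fd = 0.5 * 0.71 * 1.21 * 0.0027 * 723.61 = 0.8392 N

0.8392 N


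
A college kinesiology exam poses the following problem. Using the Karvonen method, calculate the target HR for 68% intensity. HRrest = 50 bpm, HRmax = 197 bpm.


Target = HRrest + pct*(HRmax - HRrest)
Heart rate reserve = HRmax - HRrest = 197 - 50 = 147 bpm
Fraction = 68% = 0.68
Target = 50 + 0.68 * 147
Target = 50 + 99.96 = 149.96 bpm

149.96 bpm


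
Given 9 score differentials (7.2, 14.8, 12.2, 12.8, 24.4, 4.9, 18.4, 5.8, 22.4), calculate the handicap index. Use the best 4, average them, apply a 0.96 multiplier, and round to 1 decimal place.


All differentials: 7.2, 14.8, 12.2, 12.8, 24.4, 4.9, 18.4, 5.8, 22.4
Sorted: 4.9, 5.8, 7.2, 12.2, 12.8, 14.8, 18.4, 22.4, 24.4
Best 4: 4.9, 5.8, 7.2, 12.2
Average of best = 30.1 / 4 = 7.525
Raw index = 7.525 * 0.96 = 7.224
Handicap index = round(7.224, 1) = 7.2

7.2


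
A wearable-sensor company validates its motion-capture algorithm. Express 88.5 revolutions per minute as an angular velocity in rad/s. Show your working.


omega = RPM * 2 * pi / 60
omega = 88.5 * 2 * 3.14159 / 60
omega = 556.0619 / 60 = 9.2677 rad/s

9.2677 rad/s


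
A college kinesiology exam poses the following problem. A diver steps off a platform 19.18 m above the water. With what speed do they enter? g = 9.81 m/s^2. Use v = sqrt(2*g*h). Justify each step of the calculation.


v = sqrt(2 * g * h)
v = sqrt(2 * 9.81 * 19.18)
v = sqrt(376.3116) = 19.3988 m/s

19.3988 m/s


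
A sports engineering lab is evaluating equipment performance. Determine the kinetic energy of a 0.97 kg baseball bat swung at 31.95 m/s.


KE = 0.5 * m * v^2
KE = 0.5 * 0.97 * 31.95^2
KE = 0.5 * 0.97 * 1020.8025 = 495.0892 J

495.0892 J


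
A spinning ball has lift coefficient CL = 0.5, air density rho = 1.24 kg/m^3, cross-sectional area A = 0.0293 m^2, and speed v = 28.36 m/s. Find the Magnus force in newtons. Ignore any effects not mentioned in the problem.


FM = 0.5 * CL * rho * A * v^2
FM = 0.5 * 0.5 * 1.24 * 0.0293 * 28.36^2
v^2 = 804.2896
FM = 0.5 * 0.5 * 1.24 * 0.0293 * 804.2896 = 7.3054 N

7.3054 N


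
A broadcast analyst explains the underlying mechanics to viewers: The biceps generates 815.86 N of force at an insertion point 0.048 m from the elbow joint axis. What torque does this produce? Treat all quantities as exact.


tau = F * d
tau = 815.86 * 0.048
tau = 39.1613 N*m

39.1613 N*m


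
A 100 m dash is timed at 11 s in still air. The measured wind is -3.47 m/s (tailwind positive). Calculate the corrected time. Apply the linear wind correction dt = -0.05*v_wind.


dt = -0.05 * v_wind = -0.05 * -3.47 = 0.1735 s
t_corrected = t_still + dt = 11 + (0.1735)
t_corrected = 11.1735 s

11.1735 s


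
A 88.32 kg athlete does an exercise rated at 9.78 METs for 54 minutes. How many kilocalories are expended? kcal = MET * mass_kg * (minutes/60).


kcal = MET * mass * time_hr
Convert time: 54 min = 0.9 hr
kcal = 9.78 * 88.32 * 0.9
kcal = 777.3926 kcal

777.3926 kcal


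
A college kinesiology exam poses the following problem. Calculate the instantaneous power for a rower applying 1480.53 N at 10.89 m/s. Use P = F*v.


P = F * v
P = 1480.53 * 10.89
P = 16122.9717 W

16122.9717 W


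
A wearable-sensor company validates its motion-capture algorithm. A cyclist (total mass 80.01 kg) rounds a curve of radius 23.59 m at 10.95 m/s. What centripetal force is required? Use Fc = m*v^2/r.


Fc = m * v^2 / r
v^2 = 10.95^2 = 119.9025
Fc = 80.01 * 119.9025 / 23.59
Fc = 9593.399 / 23.59 = 406.6723 N

406.6723 N


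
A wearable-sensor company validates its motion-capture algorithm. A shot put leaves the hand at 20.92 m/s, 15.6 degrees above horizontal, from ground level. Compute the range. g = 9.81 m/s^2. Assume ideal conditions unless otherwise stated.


R = v^2 * sin(2*theta) / g
Convert angle to radians: theta = 15.6 deg = 0.2723 rad
sin(2*theta) = sin(0.5445) = 0.518
R = 20.92^2 * 0.518 / 9.81
R = 437.6464 * 0.518 / 9.81 = 23.1104 m

23.1104 m


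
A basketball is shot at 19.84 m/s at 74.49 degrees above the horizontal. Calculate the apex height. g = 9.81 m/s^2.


H = (v*sin(theta))^2 / (2*g)
vy = v*sin(theta) = 19.84 * sin(74.49 deg) = 19.1175 m/s
H = vy^2 / (2*g) = 365.4789 / (2*9.81)
H = 365.4789 / 19.62 = 18.6279 m

18.6279 m


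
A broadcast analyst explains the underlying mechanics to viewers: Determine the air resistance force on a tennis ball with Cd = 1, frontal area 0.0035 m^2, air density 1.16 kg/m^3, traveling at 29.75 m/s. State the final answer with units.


Fd = 0.5 * Cd * rho * A * v^2
Fd = 0.5 * 1 * 1.16 * 0.0035 * 29.75^2
v^2 = 885.0625
Fd = 0.5 * 1 * 1.16 * 0.0035 * 885.0625 = 1.7967 N

1.7967 N


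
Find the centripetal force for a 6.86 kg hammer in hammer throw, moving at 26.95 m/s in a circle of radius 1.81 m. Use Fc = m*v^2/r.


Fc = m * v^2 / r
v^2 = 26.95^2 = 726.3025
Fc = 6.86 * 726.3025 / 1.81
Fc = 4982.4352 / 1.81 = 2752.7266 N

2752.7266 N


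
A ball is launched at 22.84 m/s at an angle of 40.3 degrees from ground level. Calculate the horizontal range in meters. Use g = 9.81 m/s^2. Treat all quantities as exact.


R = v^2 * sin(2*theta) / g
Convert angle to radians: theta = 40.3 deg = 0.7034 rad
sin(2*theta) = sin(1.4067) = 0.9866
R = 22.84^2 * 0.9866 / 9.81
R = 521.6656 * 0.9866 / 9.81 = 52.4629 m

52.4629 m


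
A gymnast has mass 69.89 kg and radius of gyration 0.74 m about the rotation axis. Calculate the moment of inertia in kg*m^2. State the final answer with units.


I = m * k^2
I = 69.89 * 0.74^2
I = 69.89 * 0.5476 = 38.2718 kg*m^2

38.2718 kg*m^2


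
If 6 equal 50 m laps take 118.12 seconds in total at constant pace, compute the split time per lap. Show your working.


Split time = total_time / n_laps = 118.12 / 6
Split time = 19.6867 s per lap

19.6867 s


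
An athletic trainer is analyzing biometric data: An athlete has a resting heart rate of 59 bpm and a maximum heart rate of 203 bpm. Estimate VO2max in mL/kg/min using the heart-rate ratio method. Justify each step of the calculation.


VO2max = 15.3 * HRmax / HRrest
VO2max = 15.3 * 203 / 59
VO2max = 3105.9 / 59 = 52.6424 mL/kg/min

52.6424 mL/kg/min


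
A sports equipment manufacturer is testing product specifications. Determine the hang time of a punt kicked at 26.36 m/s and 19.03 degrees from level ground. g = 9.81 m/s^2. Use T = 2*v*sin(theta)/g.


T = 2*v*sin(theta)/g
sin(theta) = sin(19.03 deg) = 0.3261
T = 2*26.36*0.3261 / 9.81
T = 17.1901 / 9.81 = 1.7523 s

1.7523 s


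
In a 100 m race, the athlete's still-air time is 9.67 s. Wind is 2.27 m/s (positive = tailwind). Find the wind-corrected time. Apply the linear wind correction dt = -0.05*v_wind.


dt = -0.05 * v_wind = -0.05 * 2.27 = -0.1135 s
t_corrected = t_still + dt = 9.67 + (-0.1135)
t_corrected = 9.5565 s

9.5565 s


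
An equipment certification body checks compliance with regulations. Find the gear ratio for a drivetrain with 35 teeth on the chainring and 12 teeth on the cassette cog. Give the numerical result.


GR = front_teeth / rear_teeth
GR = 35 / 12
GR = 2.9167

2.9167


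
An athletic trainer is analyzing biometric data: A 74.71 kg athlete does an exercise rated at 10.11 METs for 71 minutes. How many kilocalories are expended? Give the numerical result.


kcal = MET * mass * time_hr
Convert time: 71 min = 1.1833 hr
kcal = 10.11 * 74.71 * 1.1833
kcal = 893.7931 kcal

893.7931 kcal


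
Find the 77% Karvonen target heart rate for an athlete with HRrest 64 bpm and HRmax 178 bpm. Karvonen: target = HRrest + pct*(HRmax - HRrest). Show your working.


Target = HRrest + pct*(HRmax - HRrest)
Heart rate reserve = HRmax - HRrest = 178 - 64 = 114 bpm
Fraction = 77% = 0.77
Target = 64 + 0.77 * 114
Target = 64 + 87.78 = 151.78 bpm

151.78 bpm


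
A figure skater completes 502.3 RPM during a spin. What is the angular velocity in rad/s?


omega = RPM * 2 * pi / 60
omega = 502.3 * 2 * 3.14159 / 60
omega = 3156.044 / 60 = 52.6007 rad/s

52.6007 rad/s


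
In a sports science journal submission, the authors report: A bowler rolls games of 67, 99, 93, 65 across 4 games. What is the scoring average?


Average = sum / n
Sum = 324
Average = 324 / 4 = 81

81


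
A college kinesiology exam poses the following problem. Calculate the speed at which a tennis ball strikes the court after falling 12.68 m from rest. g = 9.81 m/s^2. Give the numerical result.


v = sqrt(2 * g * h)
v = sqrt(2 * 9.81 * 12.68)
v = sqrt(248.7816) = 15.7728 m/s

15.7728 m/s


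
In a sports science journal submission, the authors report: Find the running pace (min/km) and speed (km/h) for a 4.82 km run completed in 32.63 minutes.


Pace = time / distance = 32.63 min / 4.82 km = 6.7697 min/km
Speed = distance / time_in_hours = 4.82 / 0.5438 hr
Speed = 8.863 km/h

6.7697 min/km, 8.863 km/h


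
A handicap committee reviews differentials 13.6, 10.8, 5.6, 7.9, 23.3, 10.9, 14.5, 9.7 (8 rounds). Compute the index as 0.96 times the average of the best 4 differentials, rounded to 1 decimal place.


All differentials: 13.6, 10.8, 5.6, 7.9, 23.3, 10.9, 14.5, 9.7
Sorted: 5.6, 7.9, 9.7, 10.8, 10.9, 13.6, 14.5, 23.3
Best 4: 5.6, 7.9, 9.7, 10.8
Average of best = 34 / 4 = 8.5
Raw index = 8.5 * 0.96 = 8.16
Handicap index = round(8.16, 1) = 8.2

8.2


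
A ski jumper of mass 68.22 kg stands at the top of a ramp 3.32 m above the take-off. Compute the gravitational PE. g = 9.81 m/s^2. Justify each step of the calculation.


PE = m * g * h
PE = 68.22 * 9.81 * 3.32
PE = 669.2382 * 3.32 = 2221.8708 J

2221.8708 J


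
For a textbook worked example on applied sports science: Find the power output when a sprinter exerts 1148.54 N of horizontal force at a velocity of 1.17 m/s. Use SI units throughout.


P = F * v
P = 1148.54 * 1.17
P = 1343.7918 W

1343.7918 W


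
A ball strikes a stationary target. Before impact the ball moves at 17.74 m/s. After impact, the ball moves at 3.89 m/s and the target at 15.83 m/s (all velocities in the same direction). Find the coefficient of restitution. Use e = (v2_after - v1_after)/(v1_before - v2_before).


e = (v2_after - v1_after) / (v1_before - v2_before)
Numerator = 15.83 - 3.89 = 11.94
Denominator = 17.74 - 0 = 17.74
e = 11.94 / 17.74 = 0.6731

0.6731


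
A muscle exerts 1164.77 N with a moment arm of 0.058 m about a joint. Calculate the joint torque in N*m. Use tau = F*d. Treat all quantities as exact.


tau = F * d
tau = 1164.77 * 0.058
tau = 67.5567 N*m

67.5567 N*m


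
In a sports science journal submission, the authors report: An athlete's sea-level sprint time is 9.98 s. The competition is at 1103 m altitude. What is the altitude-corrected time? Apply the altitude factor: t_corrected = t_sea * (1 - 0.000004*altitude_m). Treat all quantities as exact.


Correction factor = 1 - 0.000004 * 1103 = 0.995588
t_corrected = t_sea * factor = 9.98 * 0.995588
t_corrected = 9.936 s

9.936 s


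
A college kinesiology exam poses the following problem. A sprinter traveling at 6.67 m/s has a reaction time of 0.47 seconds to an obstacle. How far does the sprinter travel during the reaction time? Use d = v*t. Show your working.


d = v * t
d = 6.67 * 0.47
d = 3.1349 m

3.1349 m


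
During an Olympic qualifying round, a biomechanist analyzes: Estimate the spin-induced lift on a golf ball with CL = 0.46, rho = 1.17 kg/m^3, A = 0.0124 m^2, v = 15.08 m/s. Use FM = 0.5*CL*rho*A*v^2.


FM = 0.5 * CL * rho * A * v^2
FM = 0.5 * 0.46 * 1.17 * 0.0124 * 15.08^2
v^2 = 227.4064
FM = 0.5 * 0.46 * 1.17 * 0.0124 * 227.4064 = 0.7588 N

0.7588 N


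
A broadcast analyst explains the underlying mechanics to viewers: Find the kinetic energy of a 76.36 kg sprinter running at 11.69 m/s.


KE = 0.5 * m * v^2
KE = 0.5 * 76.36 * 11.69^2
KE = 0.5 * 76.36 * 136.6561 = 5217.5299 J

5217.5299 J


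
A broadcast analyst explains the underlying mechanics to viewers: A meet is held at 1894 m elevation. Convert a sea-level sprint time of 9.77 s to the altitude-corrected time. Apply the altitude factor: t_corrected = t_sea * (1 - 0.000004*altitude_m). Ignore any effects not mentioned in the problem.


Correction factor = 1 - 0.000004 * 1894 = 0.992424
t_corrected = t_sea * factor = 9.77 * 0.992424
t_corrected = 9.696 s

9.696 s


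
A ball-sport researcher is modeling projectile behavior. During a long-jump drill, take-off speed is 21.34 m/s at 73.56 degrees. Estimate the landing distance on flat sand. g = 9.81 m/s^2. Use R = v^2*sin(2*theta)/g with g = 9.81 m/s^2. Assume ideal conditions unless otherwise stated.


R = v^2 * sin(2*theta) / g
Convert angle to radians: theta = 73.56 deg = 1.2839 rad
sin(2*theta) = sin(2.5677) = 0.5429
R = 21.34^2 * 0.5429 / 9.81
R = 455.3956 * 0.5429 / 9.81 = 25.2014 m

25.2014 m


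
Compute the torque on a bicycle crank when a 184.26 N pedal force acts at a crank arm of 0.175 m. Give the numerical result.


tau = F * d
tau = 184.26 * 0.175
tau = 32.2455 N*m

32.2455 N*m


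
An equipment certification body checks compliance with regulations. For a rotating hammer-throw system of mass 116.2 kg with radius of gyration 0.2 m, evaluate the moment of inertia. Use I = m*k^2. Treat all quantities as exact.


I = m * k^2
I = 116.2 * 0.2^2
I = 116.2 * 0.04 = 4.648 kg*m^2

4.648 kg*m^2


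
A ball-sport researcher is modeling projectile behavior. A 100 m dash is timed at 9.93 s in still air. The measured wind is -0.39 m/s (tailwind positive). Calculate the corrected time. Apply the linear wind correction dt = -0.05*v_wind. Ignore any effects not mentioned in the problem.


dt = -0.05 * v_wind = -0.05 * -0.39 = 0.0195 s
t_corrected = t_still + dt = 9.93 + (0.0195)
t_corrected = 9.9495 s

9.9495 s


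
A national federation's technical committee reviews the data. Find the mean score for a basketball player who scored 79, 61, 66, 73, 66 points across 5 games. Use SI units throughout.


Average = sum / n
Sum = 345
Average = 345 / 5 = 69

69


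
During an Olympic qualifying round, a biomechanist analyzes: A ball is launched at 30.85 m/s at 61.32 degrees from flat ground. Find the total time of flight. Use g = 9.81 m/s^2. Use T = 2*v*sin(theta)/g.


T = 2*v*sin(theta)/g
sin(theta) = sin(61.32 deg) = 0.8773
T = 2*30.85*0.8773 / 9.81
T = 54.1303 / 9.81 = 5.5179 s

5.5179 s


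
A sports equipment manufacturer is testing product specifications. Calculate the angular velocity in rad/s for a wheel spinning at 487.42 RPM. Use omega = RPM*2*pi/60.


omega = RPM * 2 * pi / 60
omega = 487.42 * 2 * 3.14159 / 60
omega = 3062.5502 / 60 = 51.0425 rad/s

51.0425 rad/s


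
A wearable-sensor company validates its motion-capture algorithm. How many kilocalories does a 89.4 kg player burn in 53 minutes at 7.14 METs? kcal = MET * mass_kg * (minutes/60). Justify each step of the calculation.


kcal = MET * mass * time_hr
Convert time: 53 min = 0.8833 hr
kcal = 7.14 * 89.4 * 0.8833
kcal = 563.8458 kcal

563.8458 kcal


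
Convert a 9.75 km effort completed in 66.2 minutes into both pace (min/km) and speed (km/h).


Pace = time / distance = 66.2 min / 9.75 km = 6.7897 min/km
Speed = distance / time_in_hours = 9.75 / 1.1033 hr
Speed = 8.8369 km/h

6.7897 min/km, 8.8369 km/h


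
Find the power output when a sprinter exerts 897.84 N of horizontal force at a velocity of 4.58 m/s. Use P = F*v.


P = F * v
P = 897.84 * 4.58
P = 4112.1072 W

4112.1072 W


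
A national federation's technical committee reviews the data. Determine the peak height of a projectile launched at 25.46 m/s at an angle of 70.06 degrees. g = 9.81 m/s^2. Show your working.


H = (v*sin(theta))^2 / (2*g)
vy = v*sin(theta) = 25.46 * sin(70.06 deg) = 23.9337 m/s
H = vy^2 / (2*g) = 572.821 / (2*9.81)
H = 572.821 / 19.62 = 29.1958 m

29.1958 m


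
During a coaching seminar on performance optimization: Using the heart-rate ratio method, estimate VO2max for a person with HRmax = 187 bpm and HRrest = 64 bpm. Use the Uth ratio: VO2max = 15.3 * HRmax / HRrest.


VO2max = 15.3 * HRmax / HRrest
VO2max = 15.3 * 187 / 64
VO2max = 2861.1 / 64 = 44.7047 mL/kg/min

44.7047 mL/kg/min


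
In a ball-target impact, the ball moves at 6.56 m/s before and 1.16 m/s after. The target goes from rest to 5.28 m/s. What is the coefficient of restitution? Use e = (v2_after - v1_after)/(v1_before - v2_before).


e = (v2_after - v1_after) / (v1_before - v2_before)
Numerator = 5.28 - 1.16 = 4.12
Denominator = 6.56 - 0 = 6.56
e = 4.12 / 6.56 = 0.628

0.628


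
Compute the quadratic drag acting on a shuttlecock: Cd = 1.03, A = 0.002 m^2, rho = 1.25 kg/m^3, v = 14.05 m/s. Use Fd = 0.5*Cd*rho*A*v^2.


Fd = 0.5 * Cd * rho * A * v^2
Fd = 0.5 * 1.03 * 1.25 * 0.002 * 14.05^2
v^2 = 197.4025
Fd = 0.5 * 1.03 * 1.25 * 0.002 * 197.4025 = 0.2542 N

0.2542 N


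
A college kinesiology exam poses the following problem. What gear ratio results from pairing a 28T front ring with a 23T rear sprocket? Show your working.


GR = front_teeth / rear_teeth
GR = 28 / 23
GR = 1.2174

1.2174


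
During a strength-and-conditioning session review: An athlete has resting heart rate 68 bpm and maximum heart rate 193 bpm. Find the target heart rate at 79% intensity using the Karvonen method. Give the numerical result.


Target = HRrest + pct*(HRmax - HRrest)
Heart rate reserve = HRmax - HRrest = 193 - 68 = 125 bpm
Fraction = 79% = 0.79
Target = 68 + 0.79 * 125
Target = 68 + 98.75 = 166.75 bpm

166.75 bpm


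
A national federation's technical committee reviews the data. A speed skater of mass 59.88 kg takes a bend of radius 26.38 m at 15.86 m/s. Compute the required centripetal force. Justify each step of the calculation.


Fc = m * v^2 / r
v^2 = 15.86^2 = 251.5396
Fc = 59.88 * 251.5396 / 26.38
Fc = 15062.1912 / 26.38 = 570.9701 N

570.9701 N


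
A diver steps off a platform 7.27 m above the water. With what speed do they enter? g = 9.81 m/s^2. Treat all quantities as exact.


v = sqrt(2 * g * h)
v = sqrt(2 * 9.81 * 7.27)
v = sqrt(142.6374) = 11.9431 m/s

11.9431 m/s


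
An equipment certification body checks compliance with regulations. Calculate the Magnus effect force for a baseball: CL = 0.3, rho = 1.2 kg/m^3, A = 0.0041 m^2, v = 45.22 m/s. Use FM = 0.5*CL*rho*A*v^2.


FM = 0.5 * CL * rho * A * v^2
FM = 0.5 * 0.3 * 1.2 * 0.0041 * 45.22^2
v^2 = 2044.8484
FM = 0.5 * 0.3 * 1.2 * 0.0041 * 2044.8484 = 1.5091 N

1.5091 N


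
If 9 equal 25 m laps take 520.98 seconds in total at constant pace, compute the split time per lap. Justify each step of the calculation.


Split time = total_time / n_laps = 520.98 / 9
Split time = 57.8867 s per lap

57.8867 s


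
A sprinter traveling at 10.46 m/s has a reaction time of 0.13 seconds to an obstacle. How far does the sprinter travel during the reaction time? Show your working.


d = v * t
d = 10.46 * 0.13
d = 1.3598 m

1.3598 m


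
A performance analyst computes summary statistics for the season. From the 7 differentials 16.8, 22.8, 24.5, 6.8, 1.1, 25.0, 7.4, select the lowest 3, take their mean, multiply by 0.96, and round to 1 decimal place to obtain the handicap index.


All differentials: 16.8, 22.8, 24.5, 6.8, 1.1, 25.0, 7.4
Sorted: 1.1, 6.8, 7.4, 16.8, 22.8, 24.5, 25.0
Best 3: 1.1, 6.8, 7.4
Average of best = 15.3 / 3 = 5.1
Raw index = 5.1 * 0.96 = 4.896
Handicap index = round(4.896, 1) = 4.9

4.9


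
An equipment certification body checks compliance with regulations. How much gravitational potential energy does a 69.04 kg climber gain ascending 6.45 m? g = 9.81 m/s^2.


PE = m * g * h
PE = 69.04 * 9.81 * 6.45
PE = 677.2824 * 6.45 = 4368.4715 J

4368.4715 J


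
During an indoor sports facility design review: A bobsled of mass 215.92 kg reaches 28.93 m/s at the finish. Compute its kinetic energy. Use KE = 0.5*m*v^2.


KE = 0.5 * m * v^2
KE = 0.5 * 215.92 * 28.93^2
KE = 0.5 * 215.92 * 836.9449 = 90356.5714 J

90356.5714 J


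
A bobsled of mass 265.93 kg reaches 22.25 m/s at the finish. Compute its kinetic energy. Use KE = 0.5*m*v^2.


KE = 0.5 * m * v^2
KE = 0.5 * 265.93 * 22.25^2
KE = 0.5 * 265.93 * 495.0625 = 65825.9853 J

65825.9853 J


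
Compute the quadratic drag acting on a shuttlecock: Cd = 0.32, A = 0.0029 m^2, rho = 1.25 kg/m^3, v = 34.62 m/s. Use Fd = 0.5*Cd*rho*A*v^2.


Fd = 0.5 * Cd * rho * A * v^2
Fd = 0.5 * 0.32 * 1.25 * 0.0029 * 34.62^2
v^2 = 1198.5444
Fd = 0.5 * 0.32 * 1.25 * 0.0029 * 1198.5444 = 0.6952 N

0.6952 N


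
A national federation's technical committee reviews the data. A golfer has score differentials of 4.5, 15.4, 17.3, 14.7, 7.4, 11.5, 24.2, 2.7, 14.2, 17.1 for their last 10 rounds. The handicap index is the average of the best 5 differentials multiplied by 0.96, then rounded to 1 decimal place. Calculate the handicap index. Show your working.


All differentials: 4.5, 15.4, 17.3, 14.7, 7.4, 11.5, 24.2, 2.7, 14.2, 17.1
Sorted: 2.7, 4.5, 7.4, 11.5, 14.2, 14.7, 15.4, 17.1, 17.3, 24.2
Best 5: 2.7, 4.5, 7.4, 11.5, 14.2
Average of best = 40.3 / 5 = 8.06
Raw index = 8.06 * 0.96 = 7.7376
Handicap index = round(7.7376, 1) = 7.7

7.7


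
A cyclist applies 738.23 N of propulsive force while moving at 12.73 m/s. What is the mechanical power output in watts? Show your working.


P = F * v
P = 738.23 * 12.73
P = 9397.6679 W

9397.6679 W


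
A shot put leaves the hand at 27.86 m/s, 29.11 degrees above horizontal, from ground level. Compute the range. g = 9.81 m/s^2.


R = v^2 * sin(2*theta) / g
Convert angle to radians: theta = 29.11 deg = 0.5081 rad
sin(2*theta) = sin(1.0161) = 0.8501
R = 27.86^2 * 0.8501 / 9.81
R = 776.1796 * 0.8501 / 9.81 = 67.2591 m

67.2591 m


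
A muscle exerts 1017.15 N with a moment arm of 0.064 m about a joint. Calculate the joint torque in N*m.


tau = F * d
tau = 1017.15 * 0.064
tau = 65.0976 N*m

65.0976 N*m


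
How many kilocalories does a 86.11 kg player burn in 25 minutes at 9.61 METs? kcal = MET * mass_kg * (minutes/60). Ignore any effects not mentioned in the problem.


kcal = MET * mass * time_hr
Convert time: 25 min = 0.4167 hr
kcal = 9.61 * 86.11 * 0.4167
kcal = 344.7988 kcal

344.7988 kcal


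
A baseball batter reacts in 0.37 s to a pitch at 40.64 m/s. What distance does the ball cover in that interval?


d = v * t
d = 40.64 * 0.37
d = 15.0368 m

15.0368 m


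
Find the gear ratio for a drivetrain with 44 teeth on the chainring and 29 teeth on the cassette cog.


GR = front_teeth / rear_teeth
GR = 44 / 29
GR = 1.5172

1.5172


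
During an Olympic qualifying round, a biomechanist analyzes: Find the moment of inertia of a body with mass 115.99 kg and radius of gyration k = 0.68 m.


I = m * k^2
I = 115.99 * 0.68^2
I = 115.99 * 0.4624 = 53.6338 kg*m^2

53.6338 kg*m^2


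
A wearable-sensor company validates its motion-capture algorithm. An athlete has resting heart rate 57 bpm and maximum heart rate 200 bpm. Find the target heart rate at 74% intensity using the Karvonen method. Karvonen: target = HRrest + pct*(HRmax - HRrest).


Target = HRrest + pct*(HRmax - HRrest)
Heart rate reserve = HRmax - HRrest = 200 - 57 = 143 bpm
Fraction = 74% = 0.74
Target = 57 + 0.74 * 143
Target = 57 + 105.82 = 162.82 bpm

162.82 bpm


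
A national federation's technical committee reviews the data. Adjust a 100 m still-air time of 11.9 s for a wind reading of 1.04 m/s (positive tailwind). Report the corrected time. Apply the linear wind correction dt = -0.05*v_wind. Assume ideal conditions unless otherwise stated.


dt = -0.05 * v_wind = -0.05 * 1.04 = -0.052 s
t_corrected = t_still + dt = 11.9 + (-0.052)
t_corrected = 11.848 s

11.848 s


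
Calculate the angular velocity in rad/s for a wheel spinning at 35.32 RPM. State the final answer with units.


omega = RPM * 2 * pi / 60
omega = 35.32 * 2 * 3.14159 / 60
omega = 221.9221 / 60 = 3.6987 rad/s

3.6987 rad/s


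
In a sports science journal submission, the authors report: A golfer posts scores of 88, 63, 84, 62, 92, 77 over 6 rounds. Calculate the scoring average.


Average = sum / n
Sum = 466
Average = 466 / 6 = 77.6667

77.6667


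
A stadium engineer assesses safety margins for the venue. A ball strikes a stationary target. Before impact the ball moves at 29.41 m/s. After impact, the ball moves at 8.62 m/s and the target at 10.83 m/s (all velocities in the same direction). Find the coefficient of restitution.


e = (v2_after - v1_after) / (v1_before - v2_before)
Numerator = 10.83 - 8.62 = 2.21
Denominator = 29.41 - 0 = 29.41
e = 2.21 / 29.41 = 0.0751

0.0751


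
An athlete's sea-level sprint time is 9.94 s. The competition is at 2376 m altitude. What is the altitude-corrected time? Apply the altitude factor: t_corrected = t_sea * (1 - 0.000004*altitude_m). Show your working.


Correction factor = 1 - 0.000004 * 2376 = 0.990496
t_corrected = t_sea * factor = 9.94 * 0.990496
t_corrected = 9.8455 s

9.8455 s


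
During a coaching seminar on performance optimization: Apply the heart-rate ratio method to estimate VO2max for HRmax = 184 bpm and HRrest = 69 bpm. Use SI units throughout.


VO2max = 15.3 * HRmax / HRrest
VO2max = 15.3 * 184 / 69
VO2max = 2815.2 / 69 = 40.8 mL/kg/min

40.8 mL/kg/min


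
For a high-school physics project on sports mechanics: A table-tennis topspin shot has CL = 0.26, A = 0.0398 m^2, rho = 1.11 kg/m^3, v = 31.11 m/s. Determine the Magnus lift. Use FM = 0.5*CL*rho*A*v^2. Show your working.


FM = 0.5 * CL * rho * A * v^2
FM = 0.5 * 0.26 * 1.11 * 0.0398 * 31.11^2
v^2 = 967.8321
FM = 0.5 * 0.26 * 1.11 * 0.0398 * 967.8321 = 5.5584 N

5.5584 N


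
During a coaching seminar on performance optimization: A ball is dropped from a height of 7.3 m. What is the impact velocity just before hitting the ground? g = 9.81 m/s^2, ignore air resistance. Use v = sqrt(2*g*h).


v = sqrt(2 * g * h)
v = sqrt(2 * 9.81 * 7.3)
v = sqrt(143.226) = 11.9677 m/s

11.9677 m/s


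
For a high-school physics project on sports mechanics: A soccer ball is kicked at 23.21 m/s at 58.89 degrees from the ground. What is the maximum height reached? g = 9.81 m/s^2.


H = (v*sin(theta))^2 / (2*g)
vy = v*sin(theta) = 23.21 * sin(58.89 deg) = 19.8719 m/s
H = vy^2 / (2*g) = 394.8911 / (2*9.81)
H = 394.8911 / 19.62 = 20.127 m

20.127 m


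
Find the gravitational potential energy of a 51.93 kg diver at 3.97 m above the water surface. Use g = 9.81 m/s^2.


PE = m * g * h
PE = 51.93 * 9.81 * 3.97
PE = 509.4333 * 3.97 = 2022.4502 J

2022.4502 J


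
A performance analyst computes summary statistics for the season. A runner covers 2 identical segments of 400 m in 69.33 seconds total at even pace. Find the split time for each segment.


Split time = total_time / n_laps = 69.33 / 2
Split time = 34.665 s per lap

34.665 s


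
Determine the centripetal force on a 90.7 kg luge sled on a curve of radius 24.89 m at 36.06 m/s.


Fc = m * v^2 / r
v^2 = 36.06^2 = 1300.3236
Fc = 90.7 * 1300.3236 / 24.89
Fc = 117939.3505 / 24.89 = 4738.4231 N

4738.4231 N


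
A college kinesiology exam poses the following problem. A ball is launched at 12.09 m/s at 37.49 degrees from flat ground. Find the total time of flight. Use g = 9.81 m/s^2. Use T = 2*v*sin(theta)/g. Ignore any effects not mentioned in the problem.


T = 2*v*sin(theta)/g
sin(theta) = sin(37.49 deg) = 0.6086
T = 2*12.09*0.6086 / 9.81
T = 14.7165 / 9.81 = 1.5002 s

1.5002 s


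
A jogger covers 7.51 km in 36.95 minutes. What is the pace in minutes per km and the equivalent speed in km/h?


Pace = time / distance = 36.95 min / 7.51 km = 4.9201 min/km
Speed = distance / time_in_hours = 7.51 / 0.6158 hr
Speed = 12.1949 km/h

4.9201 min/km, 12.1949 km/h


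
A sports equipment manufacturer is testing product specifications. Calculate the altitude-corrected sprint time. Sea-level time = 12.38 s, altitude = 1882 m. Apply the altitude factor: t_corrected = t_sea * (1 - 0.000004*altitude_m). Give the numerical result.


Correction factor = 1 - 0.000004 * 1882 = 0.992472
t_corrected = t_sea * factor = 12.38 * 0.992472
t_corrected = 12.2868 s

12.2868 s


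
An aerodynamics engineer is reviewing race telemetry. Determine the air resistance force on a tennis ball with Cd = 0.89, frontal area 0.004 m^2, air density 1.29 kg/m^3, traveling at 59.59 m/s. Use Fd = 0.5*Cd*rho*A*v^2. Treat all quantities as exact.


Fd = 0.5 * Cd * rho * A * v^2
Fd = 0.5 * 0.89 * 1.29 * 0.004 * 59.59^2
v^2 = 3550.9681
Fd = 0.5 * 0.89 * 1.29 * 0.004 * 3550.9681 = 8.1537 N

8.1537 N


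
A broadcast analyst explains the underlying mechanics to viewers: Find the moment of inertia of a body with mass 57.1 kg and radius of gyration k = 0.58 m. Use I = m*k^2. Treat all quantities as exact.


I = m * k^2
I = 57.1 * 0.58^2
I = 57.1 * 0.3364 = 19.2084 kg*m^2

19.2084 kg*m^2


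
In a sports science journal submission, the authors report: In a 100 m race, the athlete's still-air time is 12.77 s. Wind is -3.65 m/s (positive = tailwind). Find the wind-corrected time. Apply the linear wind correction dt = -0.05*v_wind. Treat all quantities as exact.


dt = -0.05 * v_wind = -0.05 * -3.65 = 0.1825 s
t_corrected = t_still + dt = 12.77 + (0.1825)
t_corrected = 12.9525 s

12.9525 s
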